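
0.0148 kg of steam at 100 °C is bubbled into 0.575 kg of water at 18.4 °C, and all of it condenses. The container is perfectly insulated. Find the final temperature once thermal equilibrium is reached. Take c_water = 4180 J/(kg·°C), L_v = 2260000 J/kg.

T_f ≈ 34.0 °C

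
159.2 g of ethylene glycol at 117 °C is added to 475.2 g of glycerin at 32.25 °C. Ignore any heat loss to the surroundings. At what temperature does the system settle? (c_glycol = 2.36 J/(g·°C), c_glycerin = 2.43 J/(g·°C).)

Heat gained plus heat lost sum to zero:
159.2·2.36·(T − 117) + 475.2·2.43·(T − 32.25) = 0
(375.71 + 1154.7) T = 375.71·117 + 1154.7·32.25
T = 81199 / 1530.4 = 53.1 °C

T_f ≈ 53.1 °C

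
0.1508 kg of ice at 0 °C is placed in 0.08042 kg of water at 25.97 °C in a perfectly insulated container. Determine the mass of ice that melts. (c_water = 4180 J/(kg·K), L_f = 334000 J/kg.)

m_melted ≈ 0.0261 kg

Cooling the water to 0 °C releases 0.08042×4180×25.97 = 8730 J.
To melt every bit of ice: 0.1508×334000 = 50367 J.
8730 J < 50367 J, so only part of the ice melts and the system sits at 0 °C.
Mass melted = 8730/334000 ≈ 0.02614 kg.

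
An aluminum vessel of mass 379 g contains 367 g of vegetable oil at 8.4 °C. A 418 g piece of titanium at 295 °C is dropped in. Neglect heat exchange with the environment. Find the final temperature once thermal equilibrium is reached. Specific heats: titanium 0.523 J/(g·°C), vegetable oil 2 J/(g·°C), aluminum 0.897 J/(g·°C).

Net heat exchanged in the isolated system is zero:
418*0.523*(T − 295) + 367*2*(T − 8.4) + 379*0.897*(T − 8.4) = 0
1292.6 T = 73512
T ≈ 56.87 °C

T_f ≈ 56.9 °C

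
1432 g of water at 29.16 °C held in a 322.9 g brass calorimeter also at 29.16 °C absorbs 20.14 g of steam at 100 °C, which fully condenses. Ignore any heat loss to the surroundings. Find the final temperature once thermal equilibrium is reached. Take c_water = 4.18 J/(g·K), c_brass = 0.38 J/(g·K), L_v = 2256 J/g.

Let T be the final temperature. ΣQ_i = 0:
steam→water at 100 °C releases m L_v = 20.14·2256 = 45436
  condensed water 100 °C→T: 84.19(T − 100)
  water warms: 1432·4.18·(T − 29.16) = 5985.8(T − 29.16)
  brass cup: 322.9·0.38·(T − 29.16) = 122.7(T − 29.16)
6192.6 T = 45436 + 8418.5 + 178123 = 231977
T ≈ 37.46 °C, under the boiling point, so the assumption holds.

T_f ≈ 37.5 °C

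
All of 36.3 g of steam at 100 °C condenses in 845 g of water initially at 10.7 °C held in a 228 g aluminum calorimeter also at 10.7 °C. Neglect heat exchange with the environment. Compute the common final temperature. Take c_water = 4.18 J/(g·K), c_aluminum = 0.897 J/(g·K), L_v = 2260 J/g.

Let T be the final temperature. ΣQ_i = 0:
steam→water at 100 °C releases m L_v = 36.3×2260 = 82038
  condensate cools 100→T: 36.3×4.18×(T − 100) = 151.73(T − 100)
  original water: 3532.1(T − 10.7)
  aluminum cup: 228×0.897×(T − 10.7) = 204.52(T − 10.7)
3888.3 T = 82038 + 15173 + 39982 = 137193
T ≈ 35.28 °C, under the boiling point, so the assumption holds.

T_f ≈ 35.3 °C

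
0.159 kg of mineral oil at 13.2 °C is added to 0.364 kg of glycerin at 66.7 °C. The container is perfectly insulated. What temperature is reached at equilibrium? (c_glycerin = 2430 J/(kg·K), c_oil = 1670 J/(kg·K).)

Set heat shed by the hot body equal to heat absorbed by the cold body:
0.364×2430×(66.7 − T) = 0.159×1670×(T − 13.2)
884.52(66.7 − T) = 265.53(T − 13.2)
1150 T = 62502  ⇒  T ≈ 54.35 °C

T_f ≈ 54.3 °C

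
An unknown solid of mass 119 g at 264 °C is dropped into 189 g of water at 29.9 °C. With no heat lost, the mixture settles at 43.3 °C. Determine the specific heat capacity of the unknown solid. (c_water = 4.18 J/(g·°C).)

Heat lost by the unknown solid = heat gained by the water:
119·c·(264 − 43.3) = 189·4.18·(43.3 − 29.9)
26263 c = 10586  ⇒  c ≈ 0.4031 J/(g·°C)

c ≈ 0.403 J/(g·°C)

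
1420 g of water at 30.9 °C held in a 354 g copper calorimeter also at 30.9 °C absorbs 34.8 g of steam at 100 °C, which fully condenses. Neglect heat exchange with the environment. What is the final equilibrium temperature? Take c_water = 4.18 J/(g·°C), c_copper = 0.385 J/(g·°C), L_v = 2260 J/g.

T_f ≈ 45.2 °C

Taking heat into each body as positive, Σ m c ΔT = 0:
condense steam: −34.8·2260 = −78648
  condensate cools 100→T: 34.8·4.18·(T − 100) = 145.46(T − 100)
  original water: 5935.6(T − 30.9)
  copper cup: 354·0.385·(T − 30.9) = 136.29(T − 30.9)
6217.4 T = 78648 + 14546 + 187621 = 280816
T ≈ 45.17 °C (< 100 °C, so full condensation is consistent).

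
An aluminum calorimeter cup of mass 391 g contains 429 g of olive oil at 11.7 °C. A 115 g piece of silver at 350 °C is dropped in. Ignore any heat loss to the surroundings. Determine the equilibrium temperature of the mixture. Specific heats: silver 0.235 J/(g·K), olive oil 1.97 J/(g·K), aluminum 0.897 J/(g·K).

Taking heat into each body as positive, Σ m c ΔT = 0:
115*0.235*(T − 350) + 429*1.97*(T − 11.7) + 391*0.897*(T − 11.7) = 0
(27.02 + 845.13 + 350.73) T = 27.02*350 + 845.13*11.7 + 350.73*11.7
T = 23450/1222.9 ≈ 19.18 °C

T_f ≈ 19.2 °C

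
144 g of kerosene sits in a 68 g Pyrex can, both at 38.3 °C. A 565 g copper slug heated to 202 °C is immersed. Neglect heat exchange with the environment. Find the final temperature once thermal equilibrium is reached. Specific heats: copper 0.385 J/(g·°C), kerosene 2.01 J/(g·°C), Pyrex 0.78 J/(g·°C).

Conservation of energy gives ΣQ = 0:
565·0.385·(T − 202) + 144·2.01·(T − 38.3) + 68·0.78·(T − 38.3) = 0
(217.53 + 289.44 + 53.04) T = 217.53·202 + 289.44·38.3 + 53.04·38.3
T = 57057/560 ≈ 101.89 °C

T_f ≈ 101.9 °C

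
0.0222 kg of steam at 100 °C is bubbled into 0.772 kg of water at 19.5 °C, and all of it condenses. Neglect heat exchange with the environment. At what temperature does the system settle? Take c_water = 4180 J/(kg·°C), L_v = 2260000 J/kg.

Let T be the final temperature. ΣQ_i = 0:
latent heat released on condensation: 0.0222·2260000 = 50172
  condensate cools 100→T: 0.0222·4180·(T − 100) = 92.8(T − 100)
  original water: 3227(T − 19.5)
3319.8 T = 50172 + 9279.6 + 62926 = 122377
T ≈ 36.86 °C, under the boiling point, so the assumption holds.

T_f ≈ 36.9 °C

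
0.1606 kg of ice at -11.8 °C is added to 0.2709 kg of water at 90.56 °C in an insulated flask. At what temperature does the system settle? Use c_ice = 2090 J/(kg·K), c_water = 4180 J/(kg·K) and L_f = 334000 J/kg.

Conservation of energy gives ΣQ = 0:
ice -11.8→0 °C: 0.1606×2090×11.8 = 3960.7; melt ice: 0.1606×334000 = 53640; warm the meltwater: 671.31 T; water: 1132.4(T − 90.56)
1803.7 T = 102547 − 57601 = 44946
T ≈ 24.92 °C (positive, so assuming full melt was valid).

T_f ≈ 24.9 °C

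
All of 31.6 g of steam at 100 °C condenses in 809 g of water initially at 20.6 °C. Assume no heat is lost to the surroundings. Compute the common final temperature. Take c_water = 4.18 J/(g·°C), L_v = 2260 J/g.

T_f ≈ 43.9 °C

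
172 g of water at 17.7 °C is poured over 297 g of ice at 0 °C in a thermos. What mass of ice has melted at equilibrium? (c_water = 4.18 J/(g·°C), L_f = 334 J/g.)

m_melted ≈ 38.1 g

Cooling the water to 0 °C releases 172×4.18×17.7 = 12726 J.
Melting all 297 g of ice would need 297×334 = 99198 J.
12726 J < 99198 J, so only part of the ice melts and the system sits at 0 °C.
Mass melted = 12726/334 ≈ 38.1 g.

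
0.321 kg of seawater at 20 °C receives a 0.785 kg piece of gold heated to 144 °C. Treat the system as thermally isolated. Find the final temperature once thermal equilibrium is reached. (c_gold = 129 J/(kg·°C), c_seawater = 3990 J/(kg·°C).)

Heat gained plus heat lost sum to zero:
0.785×129×(T − 144) + 0.321×3990×(T − 20) = 0
101.27(T − 144) + 1280.8(T − 20) = 0
1382.1 T = 40198
T = 40198/1382.1 ≈ 29.09 °C

T_f ≈ 29.1 °C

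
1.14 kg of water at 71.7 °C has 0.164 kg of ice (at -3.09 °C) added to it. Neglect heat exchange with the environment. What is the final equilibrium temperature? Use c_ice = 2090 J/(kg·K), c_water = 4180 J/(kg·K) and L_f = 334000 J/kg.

Conservation of energy gives ΣQ = 0:
ice -3.09→0 °C: 0.164×2090×3.09 = 1059.1; latent heat to melt: 0.164×334000 = 54776; meltwater 0→T: 0.164×4180×T = 685.52 T; water cools: 1.14×4180×(T − 71.7) = 4765.2(T − 71.7)
5450.7 T = 341665 − 55835 = 285830
T ≈ 52.44 °C — above 0 °C, consistent with complete melting.

T_f ≈ 52.4 °C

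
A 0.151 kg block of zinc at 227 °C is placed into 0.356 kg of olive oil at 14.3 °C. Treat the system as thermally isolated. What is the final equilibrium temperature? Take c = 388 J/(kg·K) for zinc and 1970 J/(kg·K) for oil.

Let T be the final temperature. ΣQ_i = 0:
0.151×388×(T − 227) + 0.356×1970×(T − 14.3) = 0
58.59(T − 227) + 701.32(T − 14.3) = 0
759.91 T = 23328
T = 23328 / 759.91 = 30.7 °C

T_f ≈ 30.7 °C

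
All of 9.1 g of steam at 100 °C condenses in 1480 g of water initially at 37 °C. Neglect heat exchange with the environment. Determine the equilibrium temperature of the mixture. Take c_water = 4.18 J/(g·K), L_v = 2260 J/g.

T_f ≈ 40.7 °C

Heat gained plus heat lost sum to zero:
steam→water at 100 °C releases m L_v = 9.1×2260 = 20566
  condensed water 100 °C→T: 38.04(T − 100)
  original water: 6186.4(T − 37)
6224.4 T = 20566 + 3803.8 + 228897 = 253267
T ≈ 40.69 °C (< 100 °C, so full condensation is consistent).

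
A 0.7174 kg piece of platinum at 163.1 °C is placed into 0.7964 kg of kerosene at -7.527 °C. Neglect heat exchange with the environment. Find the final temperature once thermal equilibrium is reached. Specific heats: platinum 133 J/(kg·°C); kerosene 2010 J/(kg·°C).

T_f ≈ 2.1 °C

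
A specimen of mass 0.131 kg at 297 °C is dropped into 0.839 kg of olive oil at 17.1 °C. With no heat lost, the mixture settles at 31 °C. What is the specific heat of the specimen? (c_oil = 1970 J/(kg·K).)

c ≈ 659 J/(kg·K)

m_s c (T_s − T_f) = m_oil c_oil (T_f − T_0):
0.131×c×(297 − 31) = 0.839×1970×(31 − 17.1)
34.85 c = 22974  ⇒  c ≈ 659.3 J/(kg·K)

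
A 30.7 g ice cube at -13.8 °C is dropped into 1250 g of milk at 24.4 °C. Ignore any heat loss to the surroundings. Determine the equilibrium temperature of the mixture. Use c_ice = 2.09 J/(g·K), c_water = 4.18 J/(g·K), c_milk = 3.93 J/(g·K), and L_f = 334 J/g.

T_f ≈ 21.6 °C

Taking heat into each body as positive, Σ m c ΔT = 0:
ice -13.8→0 °C: 30.7·2.09·13.8 = 885.45; latent heat to melt: 30.7·334 = 10254; meltwater 0→T: 30.7·4.18·T = 128.33 T; milk cools: 1250·3.93·(T − 24.4) = 4912.5(T − 24.4)
5040.8 T = 119865 − 11139 = 108726
T ≈ 21.57 °C. Since T > 0 °C, the all-ice-melts assumption holds.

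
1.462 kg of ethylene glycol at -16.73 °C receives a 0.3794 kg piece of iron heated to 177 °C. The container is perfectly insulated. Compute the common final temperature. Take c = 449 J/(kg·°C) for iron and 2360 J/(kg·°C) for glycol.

T_f ≈ -7.6 °C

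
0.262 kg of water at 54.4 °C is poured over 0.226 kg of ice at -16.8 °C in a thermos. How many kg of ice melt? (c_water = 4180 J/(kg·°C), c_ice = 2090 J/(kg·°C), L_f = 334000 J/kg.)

Water can give up m c ΔT = 0.262·4180·54.4 = 59577 J before reaching 0 °C.
Warming the ice to 0 °C takes 0.226·2090·16.8 = 7935.3 J, leaving 51641 J for melting.
Melting all 0.226 kg of ice would need 0.226·334000 = 75484 J.
51641 J < 75484 J, so only part of the ice melts and the system sits at 0 °C.
Mass melted = 51641/334000 ≈ 0.1546 kg.

m_melted ≈ 0.155 kg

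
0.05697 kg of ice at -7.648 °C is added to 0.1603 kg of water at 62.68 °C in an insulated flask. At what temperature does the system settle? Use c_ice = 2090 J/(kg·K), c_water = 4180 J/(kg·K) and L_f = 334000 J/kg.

Let T be the final temperature. ΣQ_i = 0:
ice -7.648→0 °C: 0.05697×2090×7.648 = 910.63
  melt ice: 0.05697×334000 = 19028
  warm the meltwater: 238.13 T
  water cools: 0.1603×4180×(T − 62.68) = 670.05(T − 62.68)
908.19 T = 41999 − 19939 = 22060
T ≈ 24.29 °C. Since T > 0 °C, the all-ice-melts assumption holds.

T_f ≈ 24.3 °C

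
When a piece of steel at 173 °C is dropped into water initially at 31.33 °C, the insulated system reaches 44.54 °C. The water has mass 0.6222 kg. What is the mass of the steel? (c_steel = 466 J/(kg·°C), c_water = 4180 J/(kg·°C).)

Net heat exchanged in the isolated system is zero:
m·466·(44.54 − 173) + 0.6222·4180·(44.54 − 31.33) = 0
-59862 m = -34357
m = -34357/-59862 ≈ 0.5739 kg

m ≈ 0.574 kg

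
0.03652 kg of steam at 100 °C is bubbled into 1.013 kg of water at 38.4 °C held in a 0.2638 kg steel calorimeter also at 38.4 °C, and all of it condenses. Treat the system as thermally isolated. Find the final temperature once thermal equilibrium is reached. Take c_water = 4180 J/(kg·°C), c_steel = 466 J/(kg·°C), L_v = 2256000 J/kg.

T_f ≈ 58.8 °C

Taking heat into each body as positive, Σ m c ΔT = 0:
condense steam: −0.03652×2256000 = −82389; condensate cools 100→T: 0.03652×4180×(T − 100) = 152.65(T − 100); water warms: 1.013×4180×(T − 38.4) = 4234.3(T − 38.4); steel cup: 0.2638×466×(T − 38.4) = 122.93(T − 38.4)
4509.9 T = 82389 + 15265 + 167319 = 264974
T ≈ 58.75 °C — below 100 °C, confirming all the steam condensed.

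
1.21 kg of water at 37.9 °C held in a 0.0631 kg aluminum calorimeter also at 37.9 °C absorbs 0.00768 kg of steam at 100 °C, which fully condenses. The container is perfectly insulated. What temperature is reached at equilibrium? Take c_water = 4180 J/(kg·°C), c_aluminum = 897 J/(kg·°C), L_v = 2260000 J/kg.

Heat gained plus heat lost sum to zero:
condense steam: −0.00768×2260000 = −17357; condensed water 100 °C→T: 32.1(T − 100); water warms: 1.21×4180×(T − 37.9) = 5057.8(T − 37.9); cup: 56.6(T − 37.9)
5146.5 T = 17357 + 3210.2 + 193836 = 214403
T ≈ 41.66 °C — below 100 °C, confirming all the steam condensed.

T_f ≈ 41.7 °C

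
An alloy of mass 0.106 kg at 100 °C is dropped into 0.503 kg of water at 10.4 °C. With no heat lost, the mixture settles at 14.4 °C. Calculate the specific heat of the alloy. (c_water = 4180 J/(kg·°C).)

m_s c (T_s − T_f) = m_water c_water (T_f − T_0):
0.106×c×(100 − 14.4) = 0.503×4180×(14.4 − 10.4)
9.074 c = 8410.2  ⇒  c ≈ 926.9 J/(kg·°C)

c ≈ 927 J/(kg·°C)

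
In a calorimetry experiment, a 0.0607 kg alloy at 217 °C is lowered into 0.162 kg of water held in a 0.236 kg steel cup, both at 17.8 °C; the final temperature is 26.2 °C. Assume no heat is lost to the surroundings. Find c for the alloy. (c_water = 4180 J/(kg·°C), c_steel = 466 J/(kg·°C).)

c ≈ 571 J/(kg·°C)

Setting the total heat transfer to zero:
0.0607·c·(26.2 − 217) + 0.162·4180·(26.2 − 17.8) + 0.236·466·(26.2 − 17.8) = 0
-11.58 c = -6611.9
c = -6611.9/-11.58 ≈ 570.9 J/(kg·°C)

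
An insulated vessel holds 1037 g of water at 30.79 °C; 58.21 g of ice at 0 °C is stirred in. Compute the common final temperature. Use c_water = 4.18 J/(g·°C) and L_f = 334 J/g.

T_f ≈ 24.9 °C

Net heat exchanged in the isolated system is zero:
fusion: m_ice L_f = 58.21·334 = 19442
  meltwater 0→T: 58.21·4.18·T = 243.32 T
  water cools: 1037·4.18·(T − 30.79) = 4334.7(T − 30.79)
4578 T = 133464 − 19442 = 114022
T ≈ 24.91 °C (positive, so assuming full melt was valid).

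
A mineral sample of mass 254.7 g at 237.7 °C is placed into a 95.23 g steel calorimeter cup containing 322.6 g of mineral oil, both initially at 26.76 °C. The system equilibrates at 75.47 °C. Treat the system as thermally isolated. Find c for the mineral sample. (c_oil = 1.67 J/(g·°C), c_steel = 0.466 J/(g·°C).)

c ≈ 0.687 J/(g·°C)

Setting the total heat transfer to zero:
254.7×c×(75.47 − 237.7) + 322.6×1.67×(75.47 − 26.76) + 95.23×0.466×(75.47 − 26.76) = 0
-41320 c = -28404
c = -28404/-41320 ≈ 0.6874 J/(g·°C)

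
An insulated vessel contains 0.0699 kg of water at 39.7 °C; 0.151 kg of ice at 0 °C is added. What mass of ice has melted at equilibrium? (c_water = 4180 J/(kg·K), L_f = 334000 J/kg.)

m_melted ≈ 0.0347 kg

Heat available from the water dropping to 0 °C: 0.0699×4180×39.7 = 11600 J.
Melting all 0.151 kg of ice would need 0.151×334000 = 50434 J.
Since 11600 < 50434 J, not all the ice melts; equilibrium is at 0 °C.
m_melted×334000 = 11600  ⇒  m_melted ≈ 0.03473 kg.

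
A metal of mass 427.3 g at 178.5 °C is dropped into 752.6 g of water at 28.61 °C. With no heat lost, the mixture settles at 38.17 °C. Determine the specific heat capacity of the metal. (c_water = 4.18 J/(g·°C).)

c ≈ 0.502 J/(g·°C)

Energy conservation, ΣQ = 0:
427.3·c·(38.17 − 178.5) + 752.6·4.18·(38.17 − 28.61) = 0
-59963 c = -30074
c = -30074/-59963 ≈ 0.5016 J/(g·°C)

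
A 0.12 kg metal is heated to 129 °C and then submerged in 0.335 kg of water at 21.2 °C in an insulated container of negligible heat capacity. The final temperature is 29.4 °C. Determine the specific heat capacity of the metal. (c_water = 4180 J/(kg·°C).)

c ≈ 961 J/(kg·°C)

m_s c (T_s − T_f) = m_water c_water (T_f − T_0):
0.12×c×(129 − 29.4) = 0.335×4180×(29.4 − 21.2)
11.95 c = 11482  ⇒  c ≈ 960.7 J/(kg·°C)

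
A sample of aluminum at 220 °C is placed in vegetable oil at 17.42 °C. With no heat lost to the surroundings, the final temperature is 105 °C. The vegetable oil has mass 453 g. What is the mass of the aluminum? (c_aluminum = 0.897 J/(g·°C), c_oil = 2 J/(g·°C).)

Heat lost by the aluminum = heat gained by the oil:
m×0.897×(220 − 105) = 453×2×(105 − 17.42)
103.16 m = 79347  ⇒  m ≈ 769.2 g

m ≈ 769 g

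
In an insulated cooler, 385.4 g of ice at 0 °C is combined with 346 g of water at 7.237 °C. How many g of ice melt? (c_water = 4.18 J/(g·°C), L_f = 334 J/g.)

Water can give up m c ΔT = 346×4.18×7.237 = 10467 J before reaching 0 °C.
Melting all 385.4 g of ice would need 385.4×334 = 128724 J.
10467 J < 128724 J, so only part of the ice melts and the system sits at 0 °C.
m_melt = 10467 / L_f = 31.34 g.

m_melted ≈ 31.3 g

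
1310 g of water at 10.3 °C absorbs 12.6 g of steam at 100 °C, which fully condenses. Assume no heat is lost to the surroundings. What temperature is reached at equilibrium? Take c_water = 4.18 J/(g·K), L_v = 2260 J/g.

T_f ≈ 16.3 °C

Energy conservation, ΣQ = 0:
latent heat released on condensation: 12.6·2260 = 28476
  condensed water 100 °C→T: 52.67(T − 100)
  water warms: 1310·4.18·(T − 10.3) = 5475.8(T − 10.3)
5528.5 T = 28476 + 5266.8 + 56401 = 90144
T ≈ 16.31 °C, under the boiling point, so the assumption holds.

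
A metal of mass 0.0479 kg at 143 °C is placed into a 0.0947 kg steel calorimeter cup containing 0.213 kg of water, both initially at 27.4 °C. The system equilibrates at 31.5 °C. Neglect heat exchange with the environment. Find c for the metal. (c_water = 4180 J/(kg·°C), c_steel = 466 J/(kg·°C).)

c ≈ 717 J/(kg·°C)

Setting the total heat transfer to zero:
0.0479×c×(31.5 − 143) + 0.213×4180×(31.5 − 27.4) + 0.0947×466×(31.5 − 27.4) = 0
-5.341 c = -3831.3
c = -3831.3/-5.341 ≈ 717.4 J/(kg·°C)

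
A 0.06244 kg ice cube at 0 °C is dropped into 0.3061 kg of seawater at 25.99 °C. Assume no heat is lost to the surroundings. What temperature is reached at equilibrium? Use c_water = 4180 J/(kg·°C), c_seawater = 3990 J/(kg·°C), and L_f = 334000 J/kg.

T_f ≈ 7.3 °C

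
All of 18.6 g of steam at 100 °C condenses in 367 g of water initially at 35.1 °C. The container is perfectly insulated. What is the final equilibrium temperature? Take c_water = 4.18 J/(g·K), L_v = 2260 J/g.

T_f ≈ 64.3 °C

Let T be the final temperature. ΣQ_i = 0:
latent heat released on condensation: 18.6·2260 = 42036
  condensed water 100 °C→T: 77.75(T − 100)
  water warms: 367·4.18·(T − 35.1) = 1534.1(T − 35.1)
1611.8 T = 42036 + 7774.8 + 53846 = 103656
T ≈ 64.31 °C, under the boiling point, so the assumption holds.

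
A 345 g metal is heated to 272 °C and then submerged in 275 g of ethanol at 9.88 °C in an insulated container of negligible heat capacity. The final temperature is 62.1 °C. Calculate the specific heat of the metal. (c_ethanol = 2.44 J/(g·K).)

Net heat exchanged in the isolated system is zero:
345·c·(62.1 − 272) + 275·2.44·(62.1 − 9.88) = 0
-72416 c = -35040
c = -35040/-72416 ≈ 0.4839 J/(g·K)

c ≈ 0.484 J/(g·K)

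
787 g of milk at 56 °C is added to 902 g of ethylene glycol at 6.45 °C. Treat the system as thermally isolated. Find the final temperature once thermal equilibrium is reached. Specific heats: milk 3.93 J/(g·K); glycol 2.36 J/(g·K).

Net heat exchanged in the isolated system is zero:
787·3.93·(T − 56) + 902·2.36·(T − 6.45) = 0
(3092.9 + 2128.7) T = 3092.9·56 + 2128.7·6.45
T = 186933 / 5221.6 = 35.8 °C

T_f ≈ 35.8 °C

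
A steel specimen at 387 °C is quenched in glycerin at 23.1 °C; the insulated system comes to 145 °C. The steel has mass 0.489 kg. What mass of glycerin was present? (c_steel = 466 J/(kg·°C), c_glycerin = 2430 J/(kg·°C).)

m ≈ 0.186 kg

|Q_steel| = |Q_glycerin|:
0.489×466×(387 − 145) = m×2430×(145 − 23.1)
296217 m = 55146  ⇒  m ≈ 0.1862 kg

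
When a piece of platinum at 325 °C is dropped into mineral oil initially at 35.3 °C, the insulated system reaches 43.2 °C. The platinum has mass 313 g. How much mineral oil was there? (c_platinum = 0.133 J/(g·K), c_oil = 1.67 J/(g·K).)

m ≈ 889 g

Net heat exchanged in the isolated system is zero:
313×0.133×(43.2 − 325) + m×1.67×(43.2 − 35.3) = 0
13.19 m = 11731
m = 11731/13.19 ≈ 889.2 g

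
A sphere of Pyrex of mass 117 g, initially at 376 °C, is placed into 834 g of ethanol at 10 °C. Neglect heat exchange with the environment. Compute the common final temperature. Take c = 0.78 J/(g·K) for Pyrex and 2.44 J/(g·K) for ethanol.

T_f ≈ 25.7 °C

T_f = Σ m_i c_i T_i / Σ m_i c_i:
T_f = (91.26·376 + 2035·10) / (91.26 + 2035)
    = 54663 / 2126.2 ≈ 25.71 °C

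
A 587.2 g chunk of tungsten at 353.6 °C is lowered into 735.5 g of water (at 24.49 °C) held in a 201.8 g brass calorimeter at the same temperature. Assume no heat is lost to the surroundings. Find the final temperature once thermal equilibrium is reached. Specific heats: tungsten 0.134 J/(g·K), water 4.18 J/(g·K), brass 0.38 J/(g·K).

Taking heat into each body as positive, Σ m c ΔT = 0:
587.2×0.134×(T − 353.6) + 735.5×4.18×(T − 24.49) + 201.8×0.38×(T − 24.49) = 0
78.68(T − 353.6) + 3074.4(T − 24.49) + 76.68(T − 24.49) = 0
3229.8 T = 104993
T ≈ 32.51 °C

T_f ≈ 32.5 °C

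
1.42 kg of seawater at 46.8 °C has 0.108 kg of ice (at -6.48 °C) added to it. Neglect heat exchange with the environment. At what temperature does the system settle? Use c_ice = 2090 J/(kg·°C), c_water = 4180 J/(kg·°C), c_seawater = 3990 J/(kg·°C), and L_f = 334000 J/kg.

Heat gained plus heat lost sum to zero:
warm ice to 0 °C: 0.108·2090·(0 − (-6.48)) = 1462.7; fusion: m_ice L_f = 0.108·334000 = 36072; warm the meltwater: 451.44 T; seawater cools: 1.42·3990·(T − 46.8) = 5665.8(T − 46.8)
6117.2 T = 265159 − 37535 = 227625
T ≈ 37.21 °C. Since T > 0 °C, the all-ice-melts assumption holds.

T_f ≈ 37.2 °C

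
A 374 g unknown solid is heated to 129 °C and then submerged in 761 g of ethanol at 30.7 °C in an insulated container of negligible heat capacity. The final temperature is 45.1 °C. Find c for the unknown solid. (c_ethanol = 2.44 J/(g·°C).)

c ≈ 0.852 J/(g·°C)

m_s c (T_s − T_f) = m_ethanol c_ethanol (T_f − T_0):
374×c×(129 − 45.1) = 761×2.44×(45.1 − 30.7)
31379 c = 26738  ⇒  c ≈ 0.8521 J/(g·°C)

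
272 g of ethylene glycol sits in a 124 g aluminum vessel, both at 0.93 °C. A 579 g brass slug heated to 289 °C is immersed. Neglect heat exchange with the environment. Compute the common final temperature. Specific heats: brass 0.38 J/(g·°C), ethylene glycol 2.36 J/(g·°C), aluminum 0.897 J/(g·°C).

T_f ≈ 66.1 °C

Let T be the final temperature. ΣQ_i = 0:
579*0.38*(T − 289) + 272*2.36*(T − 0.93) + 124*0.897*(T − 0.93) = 0
(220.02 + 641.92 + 111.23) T = 220.02*289 + 641.92*0.93 + 111.23*0.93
T ≈ 66.06 °C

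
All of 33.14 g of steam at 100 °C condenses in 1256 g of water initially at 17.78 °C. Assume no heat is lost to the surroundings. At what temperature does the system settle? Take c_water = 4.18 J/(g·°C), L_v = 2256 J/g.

T_f ≈ 33.8 °C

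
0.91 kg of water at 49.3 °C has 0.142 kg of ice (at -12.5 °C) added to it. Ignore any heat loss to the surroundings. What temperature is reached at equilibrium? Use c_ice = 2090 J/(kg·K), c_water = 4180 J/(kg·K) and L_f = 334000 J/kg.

T_f ≈ 31.0 °C

Sum of m c ΔT and latent-heat terms is zero:
ice -12.5→0 °C: 0.142×2090×12.5 = 3709.7; latent heat to melt: 0.142×334000 = 47428; meltwater 0→T: 0.142×4180×T = 593.56 T; water: 3803.8(T − 49.3)
4397.4 T = 187527 − 51138 = 136390
T ≈ 31.02 °C — above 0 °C, consistent with complete melting.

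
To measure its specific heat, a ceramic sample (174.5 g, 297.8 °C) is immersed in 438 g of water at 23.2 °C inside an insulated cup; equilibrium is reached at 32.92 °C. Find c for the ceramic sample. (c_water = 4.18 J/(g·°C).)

c ≈ 0.385 J/(g·°C)

Conservation of energy gives ΣQ = 0:
174.5·c·(32.92 − 297.8) + 438·4.18·(32.92 − 23.2) = 0
-46222 c = -17796
c = -17796/-46222 ≈ 0.385 J/(g·°C)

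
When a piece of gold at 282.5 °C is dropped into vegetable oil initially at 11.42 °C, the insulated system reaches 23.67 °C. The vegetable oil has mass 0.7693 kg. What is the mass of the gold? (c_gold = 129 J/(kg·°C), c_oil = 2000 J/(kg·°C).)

Net heat exchanged in the isolated system is zero:
m·129·(23.67 − 282.5) + 0.7693·2000·(23.67 − 11.42) = 0
-33389 m = -18848
m = -18848/-33389 ≈ 0.5645 kg

m ≈ 0.564 kg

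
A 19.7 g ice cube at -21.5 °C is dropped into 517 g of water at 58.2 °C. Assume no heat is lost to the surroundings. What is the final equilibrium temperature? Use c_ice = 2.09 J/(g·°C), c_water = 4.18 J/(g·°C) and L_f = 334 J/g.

T_f ≈ 52.7 °C

Sum of m c ΔT and latent-heat terms is zero:
warm ice to 0 °C: 19.7×2.09×(0 − (-21.5)) = 885.22; latent heat to melt: 19.7×334 = 6579.8; meltwater 0→T: 19.7×4.18×T = 82.35 T; water cools: 517×4.18×(T − 58.2) = 2161.1(T − 58.2)
2243.4 T = 125774 − 7465 = 118309
T ≈ 52.74 °C. Since T > 0 °C, the all-ice-melts assumption holds.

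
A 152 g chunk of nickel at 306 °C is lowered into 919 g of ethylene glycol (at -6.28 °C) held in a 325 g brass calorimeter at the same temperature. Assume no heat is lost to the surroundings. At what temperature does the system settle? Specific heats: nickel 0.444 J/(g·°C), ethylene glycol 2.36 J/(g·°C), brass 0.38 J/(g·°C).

T_f ≈ 2.7 °C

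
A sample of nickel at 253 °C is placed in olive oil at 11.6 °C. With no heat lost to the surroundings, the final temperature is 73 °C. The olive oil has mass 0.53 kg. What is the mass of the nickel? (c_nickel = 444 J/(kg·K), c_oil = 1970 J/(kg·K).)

m ≈ 0.802 kg

Heat lost by the nickel = heat gained by the oil:
m·444·(253 − 73) = 0.53·1970·(73 − 11.6)
79920 m = 64108  ⇒  m ≈ 0.8021 kg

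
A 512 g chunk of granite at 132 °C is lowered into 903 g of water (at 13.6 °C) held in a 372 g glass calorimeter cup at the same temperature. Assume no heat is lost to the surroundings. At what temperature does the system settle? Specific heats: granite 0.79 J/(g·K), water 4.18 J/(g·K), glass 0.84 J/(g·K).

T_f = Σ m_i c_i T_i / Σ m_i c_i:
T_f = (404.48*132 + 3774.5*13.6 + 312.48*13.6) / (404.48 + 3774.5 + 312.48)
    = 108975 / 4491.5 ≈ 24.26 °C

T_f ≈ 24.3 °C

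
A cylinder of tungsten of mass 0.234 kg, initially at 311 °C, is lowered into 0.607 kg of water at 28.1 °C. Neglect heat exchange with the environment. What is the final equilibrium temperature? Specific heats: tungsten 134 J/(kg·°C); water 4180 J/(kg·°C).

Net heat exchanged in the isolated system is zero:
0.234·134·(T − 311) + 0.607·4180·(T − 28.1) = 0
31.36(T − 311) + 2537.3(T − 28.1) = 0
2568.6 T = 81049
T = 81049 / 2568.6 = 31.6 °C

T_f ≈ 31.6 °C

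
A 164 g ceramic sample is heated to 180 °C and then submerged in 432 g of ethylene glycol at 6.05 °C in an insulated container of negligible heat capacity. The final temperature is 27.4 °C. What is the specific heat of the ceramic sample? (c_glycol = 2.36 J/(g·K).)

Heat lost by the ceramic sample = heat gained by the glycol:
164·c·(180 − 27.4) = 432·2.36·(27.4 − 6.05)
25026 c = 21767  ⇒  c ≈ 0.8698 J/(g·K)

c ≈ 0.87 J/(g·K)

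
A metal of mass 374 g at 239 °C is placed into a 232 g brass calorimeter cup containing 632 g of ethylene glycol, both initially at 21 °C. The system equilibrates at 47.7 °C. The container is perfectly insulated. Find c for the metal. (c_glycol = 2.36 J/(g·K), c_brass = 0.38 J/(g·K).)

Net heat exchanged in the isolated system is zero:
374×c×(47.7 − 239) + 632×2.36×(47.7 − 21) + 232×0.38×(47.7 − 21) = 0
-71546 c = -42177
c = -42177/-71546 ≈ 0.5895 J/(g·K)

c ≈ 0.59 J/(g·K)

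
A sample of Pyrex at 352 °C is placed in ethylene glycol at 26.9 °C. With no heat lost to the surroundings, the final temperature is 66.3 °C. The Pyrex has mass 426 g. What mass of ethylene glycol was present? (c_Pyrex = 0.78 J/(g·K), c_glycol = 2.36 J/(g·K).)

Heat lost by the Pyrex = heat gained by the glycol:
426×0.78×(352 − 66.3) = m×2.36×(66.3 − 26.9)
92.98 m = 94932  ⇒  m ≈ 1021 g

m ≈ 1020 g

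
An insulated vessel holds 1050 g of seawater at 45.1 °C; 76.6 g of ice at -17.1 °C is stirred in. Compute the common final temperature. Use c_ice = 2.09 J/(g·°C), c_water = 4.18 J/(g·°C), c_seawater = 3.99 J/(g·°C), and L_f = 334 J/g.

T_f ≈ 35.6 °C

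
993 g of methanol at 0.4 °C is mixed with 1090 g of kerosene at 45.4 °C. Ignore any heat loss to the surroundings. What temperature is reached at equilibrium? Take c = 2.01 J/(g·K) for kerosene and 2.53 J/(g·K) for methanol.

T_f ≈ 21.4 °C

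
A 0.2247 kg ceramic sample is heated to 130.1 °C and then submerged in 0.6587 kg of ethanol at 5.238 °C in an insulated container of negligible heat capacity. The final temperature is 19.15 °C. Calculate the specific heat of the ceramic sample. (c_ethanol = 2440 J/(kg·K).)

c ≈ 897 J/(kg·K)

Heat gained plus heat lost sum to zero:
0.2247×c×(19.15 − 130.1) + 0.6587×2440×(19.15 − 5.238) = 0
-24.93 c = -22360
c = -22360/-24.93 ≈ 896.9 J/(kg·K)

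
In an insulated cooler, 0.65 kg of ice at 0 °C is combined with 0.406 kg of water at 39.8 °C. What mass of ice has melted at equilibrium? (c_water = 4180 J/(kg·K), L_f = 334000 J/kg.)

m_melted ≈ 0.202 kg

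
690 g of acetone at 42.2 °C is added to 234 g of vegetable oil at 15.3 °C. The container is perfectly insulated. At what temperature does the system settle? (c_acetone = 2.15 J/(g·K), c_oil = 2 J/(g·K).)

T_f is the heat-capacity-weighted average of the initial temperatures:
T_f = (1483.5·42.2 + 468·15.3) / (1483.5 + 468)
    = 69764 / 1951.5 ≈ 35.75 °C

T_f ≈ 35.7 °C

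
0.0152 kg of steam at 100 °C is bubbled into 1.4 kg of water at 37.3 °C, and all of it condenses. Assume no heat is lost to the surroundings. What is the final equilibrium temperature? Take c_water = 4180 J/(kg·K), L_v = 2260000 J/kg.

T_f ≈ 43.8 °C

Sum of m c ΔT and latent-heat terms is zero:
latent heat released on condensation: 0.0152·2260000 = 34352; condensate cools 100→T: 0.0152·4180·(T − 100) = 63.54(T − 100); original water: 5852(T − 37.3)
5915.5 T = 34352 + 6353.6 + 218280 = 258985
T ≈ 43.78 °C — below 100 °C, confirming all the steam condensed.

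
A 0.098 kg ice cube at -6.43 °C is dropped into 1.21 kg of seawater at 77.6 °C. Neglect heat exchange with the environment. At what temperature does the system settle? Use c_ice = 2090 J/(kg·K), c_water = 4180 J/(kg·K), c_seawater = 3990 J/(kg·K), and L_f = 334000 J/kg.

T_f ≈ 65.0 °C

Taking heat into each body as positive, Σ m c ΔT = 0:
warm ice to 0 °C: 0.098×2090×(0 − (-6.43)) = 1317
  melt ice: 0.098×334000 = 32732
  meltwater 0→T: 0.098×4180×T = 409.64 T
  seawater cools: 1.21×3990×(T − 77.6) = 4827.9(T − 77.6)
5237.5 T = 374645 − 34049 = 340596
T ≈ 65.03 °C. Since T > 0 °C, the all-ice-melts assumption holds.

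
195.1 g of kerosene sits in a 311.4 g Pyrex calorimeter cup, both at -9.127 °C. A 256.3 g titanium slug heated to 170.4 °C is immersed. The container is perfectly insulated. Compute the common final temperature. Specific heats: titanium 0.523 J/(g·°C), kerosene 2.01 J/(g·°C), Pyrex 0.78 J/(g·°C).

T_f ≈ 22.2 °C

With ΣQ=0 the equilibrium temperature is the m·c-weighted mean:
T_f = (134.04·170.4 + 392.15·(-9.127) + 242.89·(-9.127)) / (134.04 + 392.15 + 242.89)
    = 17045 / 769.09 ≈ 22.16 °C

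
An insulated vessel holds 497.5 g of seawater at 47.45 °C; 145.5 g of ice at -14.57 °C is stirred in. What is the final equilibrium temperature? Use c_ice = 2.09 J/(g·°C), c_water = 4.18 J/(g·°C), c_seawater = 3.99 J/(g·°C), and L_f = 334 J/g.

T_f ≈ 15.9 °C

Energy conservation, ΣQ = 0:
warm ice to 0 °C: 145.5·2.09·(0 − (-14.57)) = 4430.7
  fusion: m_ice L_f = 145.5·334 = 48597
  meltwater 0→T: 145.5·4.18·T = 608.19 T
  seawater cools: 497.5·3.99·(T − 47.45) = 1985(T − 47.45)
2593.2 T = 94189 − 53028 = 41162
T ≈ 15.87 °C — above 0 °C, consistent with complete melting.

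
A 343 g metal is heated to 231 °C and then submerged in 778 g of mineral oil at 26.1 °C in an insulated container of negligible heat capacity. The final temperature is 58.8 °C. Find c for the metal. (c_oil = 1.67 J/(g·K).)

c ≈ 0.719 J/(g·K)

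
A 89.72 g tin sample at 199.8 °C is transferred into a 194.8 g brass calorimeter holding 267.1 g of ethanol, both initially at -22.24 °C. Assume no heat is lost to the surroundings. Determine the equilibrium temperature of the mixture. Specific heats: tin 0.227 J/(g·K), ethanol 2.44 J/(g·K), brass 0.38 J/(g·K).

T_f ≈ -16.2 °C

T_f = Σ m_i c_i T_i / Σ m_i c_i:
T_f = (20.37*199.8 + 651.72*(-22.24) + 74.02*(-22.24)) / (20.37 + 651.72 + 74.02)
    = -12071 / 746.11 ≈ -16.18 °C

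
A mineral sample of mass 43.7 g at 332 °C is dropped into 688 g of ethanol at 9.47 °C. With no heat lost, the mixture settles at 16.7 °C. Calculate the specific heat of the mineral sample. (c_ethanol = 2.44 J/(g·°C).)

m_s c (T_s − T_f) = m_ethanol c_ethanol (T_f − T_0):
43.7×c×(332 − 16.7) = 688×2.44×(16.7 − 9.47)
13779 c = 12137  ⇒  c ≈ 0.8809 J/(g·°C)

c ≈ 0.881 J/(g·°C)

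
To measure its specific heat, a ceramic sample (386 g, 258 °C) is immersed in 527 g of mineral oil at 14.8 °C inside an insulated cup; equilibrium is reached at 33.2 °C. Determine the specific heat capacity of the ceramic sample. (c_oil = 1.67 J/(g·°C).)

Energy conservation, ΣQ = 0:
386×c×(33.2 − 258) + 527×1.67×(33.2 − 14.8) = 0
-86773 c = -16194
c = -16194/-86773 ≈ 0.1866 J/(g·°C)

c ≈ 0.187 J/(g·°C)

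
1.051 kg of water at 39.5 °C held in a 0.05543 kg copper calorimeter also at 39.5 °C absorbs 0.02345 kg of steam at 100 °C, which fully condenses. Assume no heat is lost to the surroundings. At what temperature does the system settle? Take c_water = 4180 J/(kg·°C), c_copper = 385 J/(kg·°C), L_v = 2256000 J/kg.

T_f ≈ 52.5 °C

Let T be the final temperature. ΣQ_i = 0:
condense steam: −0.02345·2256000 = −52903
  condensed water 100 °C→T: 98.02(T − 100)
  water warms: 1.051·4180·(T − 39.5) = 4393.2(T − 39.5)
  cup: 21.34(T − 39.5)
4512.5 T = 52903 + 9802.1 + 174374 = 237079
T ≈ 52.54 °C — below 100 °C, confirming all the steam condensed.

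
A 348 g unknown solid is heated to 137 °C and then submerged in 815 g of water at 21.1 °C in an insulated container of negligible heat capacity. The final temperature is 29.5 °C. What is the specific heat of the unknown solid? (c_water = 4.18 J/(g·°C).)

c ≈ 0.765 J/(g·°C)

Setting the total heat transfer to zero:
348×c×(29.5 − 137) + 815×4.18×(29.5 − 21.1) = 0
-37410 c = -28616
c = -28616/-37410 ≈ 0.7649 J/(g·°C)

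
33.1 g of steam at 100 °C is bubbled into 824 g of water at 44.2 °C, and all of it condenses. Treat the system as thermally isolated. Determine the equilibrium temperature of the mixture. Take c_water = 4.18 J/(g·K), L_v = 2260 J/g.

Taking heat into each body as positive, Σ m c ΔT = 0:
condense steam: −33.1·2260 = −74806
  condensate cools 100→T: 33.1·4.18·(T − 100) = 138.36(T − 100)
  original water: 3444.3(T − 44.2)
3582.7 T = 74806 + 13836 + 152239 = 240881
T ≈ 67.23 °C — below 100 °C, confirming all the steam condensed.

T_f ≈ 67.2 °C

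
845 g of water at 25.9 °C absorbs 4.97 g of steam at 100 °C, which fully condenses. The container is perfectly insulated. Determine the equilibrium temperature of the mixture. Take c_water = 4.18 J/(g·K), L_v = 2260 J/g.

Let T be the final temperature. ΣQ_i = 0:
latent heat released on condensation: 4.97·2260 = 11232; condensed water 100 °C→T: 20.77(T − 100); water warms: 845·4.18·(T − 25.9) = 3532.1(T − 25.9)
3552.9 T = 11232 + 2077.5 + 91481 = 104791
T ≈ 29.49 °C, under the boiling point, so the assumption holds.

T_f ≈ 29.5 °C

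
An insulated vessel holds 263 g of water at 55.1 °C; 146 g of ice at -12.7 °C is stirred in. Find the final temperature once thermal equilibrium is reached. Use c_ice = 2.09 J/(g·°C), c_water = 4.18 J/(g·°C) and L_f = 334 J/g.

Setting the total heat transfer to zero:
ice -12.7→0 °C: 146·2.09·12.7 = 3875.3; fusion: m_ice L_f = 146·334 = 48764; meltwater 0→T: 146·4.18·T = 610.28 T; water cools: 263·4.18·(T − 55.1) = 1099.3(T − 55.1)
1709.6 T = 60574 − 52639 = 7934.4
T ≈ 4.64 °C — above 0 °C, consistent with complete melting.

T_f ≈ 4.6 °C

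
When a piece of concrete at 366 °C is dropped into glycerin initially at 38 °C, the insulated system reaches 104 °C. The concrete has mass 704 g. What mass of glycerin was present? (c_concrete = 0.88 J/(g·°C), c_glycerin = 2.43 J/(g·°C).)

m ≈ 1010 g

Heat lost by the concrete = heat gained by the glycerin:
704·0.88·(366 − 104) = m·2.43·(104 − 38)
160.38 m = 162314  ⇒  m ≈ 1012 g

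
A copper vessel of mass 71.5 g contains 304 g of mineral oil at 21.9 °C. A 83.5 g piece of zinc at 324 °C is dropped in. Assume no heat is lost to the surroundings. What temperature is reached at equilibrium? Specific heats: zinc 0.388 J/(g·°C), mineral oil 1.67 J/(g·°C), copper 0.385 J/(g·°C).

Energy conservation, ΣQ = 0:
83.5*0.388*(T − 324) + 304*1.67*(T − 21.9) + 71.5*0.385*(T − 21.9) = 0
567.61 T = 22218
T ≈ 39.14 °C

T_f ≈ 39.1 °C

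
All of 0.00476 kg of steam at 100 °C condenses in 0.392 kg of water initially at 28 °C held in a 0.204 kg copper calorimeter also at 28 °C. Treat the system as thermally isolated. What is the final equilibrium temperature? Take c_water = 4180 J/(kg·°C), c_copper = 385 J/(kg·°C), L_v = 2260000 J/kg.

T_f ≈ 35.0 °C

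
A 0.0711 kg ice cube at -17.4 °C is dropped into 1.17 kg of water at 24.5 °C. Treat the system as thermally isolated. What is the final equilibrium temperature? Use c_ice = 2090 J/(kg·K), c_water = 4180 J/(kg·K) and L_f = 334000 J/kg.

T_f ≈ 18.0 °C

Net heat exchanged in the isolated system is zero:
warm ice to 0 °C: 0.0711×2090×(0 − (-17.4)) = 2585.6
  fusion: m_ice L_f = 0.0711×334000 = 23747
  meltwater 0→T: 0.0711×4180×T = 297.2 T
  water: 4890.6(T − 24.5)
5187.8 T = 119820 − 26333 = 93487
T ≈ 18.02 °C (positive, so assuming full melt was valid).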